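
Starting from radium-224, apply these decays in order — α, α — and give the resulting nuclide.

Start: (A, Z) = (224, 88).
After α: (220, 86).
After α: (216, 84).
Z = 84 is polonium.

Po-216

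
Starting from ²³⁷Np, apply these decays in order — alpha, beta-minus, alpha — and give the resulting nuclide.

Start: (A, Z) = (237, 93).
After α: (233, 91).
After β⁻: (233, 92).
After α: (229, 90).
Z = 90 is thorium.

Th-229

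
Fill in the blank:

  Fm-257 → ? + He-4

Cf-253

Conserve mass number: 257 = A + 4, so A = 253.
Conserve atomic number: 100 = Z + 2, so Z = 98.
Z = 98 is californium, so the species is Cf-253.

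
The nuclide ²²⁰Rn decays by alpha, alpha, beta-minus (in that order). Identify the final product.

Start: (A, Z) = (220, 86).
After α: (216, 84).
After α: (212, 82).
After β⁻: (212, 83).
Z = 83 is bismuth.

Bi-212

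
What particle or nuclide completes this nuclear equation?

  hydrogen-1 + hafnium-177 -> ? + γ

Ta-178

Conserve mass number: 1 + 177 = A + 0, so A = 178.
Conserve atomic number: 1 + 72 = Z + 0, so Z = 73.
Z = 73 is tantalum, so the species is tantalum-178.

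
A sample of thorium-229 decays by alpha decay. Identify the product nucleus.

Alpha decay: mass number changes by -4, atomic number by -2.
A: 229 − 4 = 225; Z: 90 − 2 = 88.
Z = 88 is radium, so the daughter is radium-225.

Ra-225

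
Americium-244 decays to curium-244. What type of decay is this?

ΔA = 244 − 244 = 0; ΔZ = 96 − 95 = +1.
A is unchanged and Z rises by 1 — a neutron has become a proton (β⁻ decay).

beta-minus decay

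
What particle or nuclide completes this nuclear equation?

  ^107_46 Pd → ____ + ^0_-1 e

Conserve mass number: 107 = A + 0, so A = 107.
Conserve atomic number: 46 = Z − 1, so Z = 47.
Z = 47 is silver, so the species is ^107_47 Ag.

Ag-107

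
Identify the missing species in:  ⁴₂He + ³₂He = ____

Conserve mass number: 4 + 3 = A, so A = 7.
Conserve atomic number: 2 + 2 = Z, so Z = 4.
Z = 4 is beryllium, so the species is ⁷₄Be.

Be-7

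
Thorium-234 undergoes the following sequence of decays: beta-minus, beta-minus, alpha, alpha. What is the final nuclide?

Ra-226

Start: (A, Z) = (234, 90).
After β⁻: (234, 91).
After β⁻: (234, 92).
After α: (230, 90).
After α: (226, 88).
Z = 88 is radium.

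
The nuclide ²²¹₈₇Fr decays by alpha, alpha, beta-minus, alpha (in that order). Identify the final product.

Pb-209

Start: (A, Z) = (221, 87).
After α: (217, 85).
After α: (213, 83).
After β⁻: (213, 84).
After α: (209, 82).
Z = 82 is lead.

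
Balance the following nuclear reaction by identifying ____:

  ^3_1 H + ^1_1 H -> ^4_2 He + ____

Conserve mass number: 3 + 1 = 4 + A, so A = 0.
Conserve atomic number: 1 + 1 = 2 + Z, so Z = 0.
A = 0 and Z = 0 is ^0_0 γ — a gamma ray.

gamma ray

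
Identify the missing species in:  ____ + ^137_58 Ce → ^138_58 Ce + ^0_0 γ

Conserve mass number: A + 137 = 138 + 0, so A = 1.
Conserve atomic number: Z + 58 = 58 + 0, so Z = 0.
A = 1 and Z = 0 is ^1_0 n — a neutron.

neutron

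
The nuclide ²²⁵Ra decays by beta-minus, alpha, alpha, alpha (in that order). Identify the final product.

Start: (A, Z) = (225, 88).
After β⁻: (225, 89).
After α: (221, 87).
After α: (217, 85).
After α: (213, 83).
Z = 83 is bismuth.

Bi-213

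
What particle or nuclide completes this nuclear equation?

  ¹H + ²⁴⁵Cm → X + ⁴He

Am-242

Conserve mass number: 1 + 245 = A + 4, so A = 242.
Conserve atomic number: 1 + 96 = Z + 2, so Z = 95.
Z = 95 is americium, so the species is ²⁴²Am.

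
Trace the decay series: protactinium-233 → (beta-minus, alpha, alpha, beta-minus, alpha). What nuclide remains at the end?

Start: (A, Z) = (233, 91).
After β⁻: (233, 92).
After α: (229, 90).
After α: (225, 88).
After β⁻: (225, 89).
After α: (221, 87).
Z = 87 is francium.

Fr-221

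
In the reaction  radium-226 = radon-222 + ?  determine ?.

Conserve mass number: 226 = 222 + A, so A = 4.
Conserve atomic number: 88 = 86 + Z, so Z = 2.
A = 4 and Z = 2 is helium-4 — an alpha particle.

alpha particle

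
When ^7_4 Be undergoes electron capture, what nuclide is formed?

Li-7

Electron capture: mass number changes by +0, atomic number by -1.
A: 7 = 7; Z: 4 − 1 = 3.
Z = 3 is lithium, so the daughter is ^7_3 Li.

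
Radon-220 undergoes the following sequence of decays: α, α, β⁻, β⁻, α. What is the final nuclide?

Pb-208

Start: (A, Z) = (220, 86).
After α: (216, 84).
After α: (212, 82).
After β⁻: (212, 83).
After β⁻: (212, 84).
After α: (208, 82).
Z = 82 is lead.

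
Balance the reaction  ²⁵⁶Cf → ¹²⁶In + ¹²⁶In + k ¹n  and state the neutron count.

4

Conserve mass number: 256 = 126 + 126 + k, so k = 256 − 252 = 4.
Check atomic number: 98 = 49 + 49 + 0 = 98. ✓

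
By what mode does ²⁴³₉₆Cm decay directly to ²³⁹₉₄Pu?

ΔA = 239 − 243 = -4; ΔZ = 94 − 96 = -2.
A drops by 4 and Z drops by 2 — the signature of alpha emission.

alpha decay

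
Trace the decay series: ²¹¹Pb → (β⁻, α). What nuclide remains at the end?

Tl-207

Start: (A, Z) = (211, 82).
After β⁻: (211, 83).
After α: (207, 81).
Z = 81 is thallium.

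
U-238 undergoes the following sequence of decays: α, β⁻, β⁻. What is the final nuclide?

U-234

Start: (A, Z) = (238, 92).
After α: (234, 90).
After β⁻: (234, 91).
After β⁻: (234, 92).
Z = 92 is uranium.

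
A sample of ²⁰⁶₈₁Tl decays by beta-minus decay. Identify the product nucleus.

Pb-206

Beta-minus decay: mass number changes by +0, atomic number by +1.
A: 206 = 206; Z: 81 + 1 = 82.
Z = 82 is lead, so the daughter is ²⁰⁶₈₂Pb.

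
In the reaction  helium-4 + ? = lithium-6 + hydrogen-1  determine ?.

Conserve mass number: 4 + A = 6 + 1, so A = 3.
Conserve atomic number: 2 + Z = 3 + 1, so Z = 2.
Z = 2 is helium, so the species is helium-3.

He-3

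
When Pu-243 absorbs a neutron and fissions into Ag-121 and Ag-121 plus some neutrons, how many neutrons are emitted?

2

Conserve mass number: 244 = 121 + 121 + k, so k = 244 − 242 = 2.
Check atomic number: 94 = 47 + 47 + 0 = 94. ✓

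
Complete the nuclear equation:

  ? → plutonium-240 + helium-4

Conserve mass number: A = 240 + 4, so A = 244.
Conserve atomic number: Z = 94 + 2, so Z = 96.
Z = 96 is curium, so the species is curium-244.

Cm-244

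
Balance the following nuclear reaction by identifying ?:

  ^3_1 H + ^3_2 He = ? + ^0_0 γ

Conserve mass number: 3 + 3 = A + 0, so A = 6.
Conserve atomic number: 1 + 2 = Z + 0, so Z = 3.
Z = 3 is lithium, so the species is ^6_3 Li.

Li-6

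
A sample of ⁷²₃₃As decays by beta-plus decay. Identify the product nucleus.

Ge-72

Beta-plus decay: mass number changes by +0, atomic number by -1.
A: 72 = 72; Z: 33 − 1 = 32.
Z = 32 is germanium, so the daughter is ⁷²₃₂Ge.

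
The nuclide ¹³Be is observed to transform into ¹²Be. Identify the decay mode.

neutron emission

ΔA = 12 − 13 = -1; ΔZ = 4 − 4 = +0.
A drops by 1 with Z unchanged — a neutron was emitted.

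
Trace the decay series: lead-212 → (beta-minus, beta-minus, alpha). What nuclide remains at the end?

Start: (A, Z) = (212, 82).
After β⁻: (212, 83).
After β⁻: (212, 84).
After α: (208, 82).
Z = 82 is lead.

Pb-208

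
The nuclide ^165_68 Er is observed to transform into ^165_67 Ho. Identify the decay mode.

beta-plus decay or electron capture

ΔA = 165 − 165 = 0; ΔZ = 67 − 68 = -1.
A is unchanged and Z drops by 1 — a proton has become a neutron (β⁺ emission or electron capture).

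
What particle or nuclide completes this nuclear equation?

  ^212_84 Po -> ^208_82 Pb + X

Conserve mass number: 212 = 208 + A, so A = 4.
Conserve atomic number: 84 = 82 + Z, so Z = 2.
A = 4 and Z = 2 is ^4_2 He — an alpha particle.

alpha particle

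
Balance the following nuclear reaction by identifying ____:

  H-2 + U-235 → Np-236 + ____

neutron

Conserve mass number: 2 + 235 = 236 + A, so A = 1.
Conserve atomic number: 1 + 92 = 93 + Z, so Z = 0.
A = 1 and Z = 0 is n — a neutron.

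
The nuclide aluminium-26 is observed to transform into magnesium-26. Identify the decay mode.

ΔA = 26 − 26 = 0; ΔZ = 12 − 13 = -1.
A is unchanged and Z drops by 1 — a proton has become a neutron (β⁺ emission or electron capture).

beta-plus decay or electron capture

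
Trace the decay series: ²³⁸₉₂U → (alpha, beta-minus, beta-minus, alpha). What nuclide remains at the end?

Th-230

Start: (A, Z) = (238, 92).
After α: (234, 90).
After β⁻: (234, 91).
After β⁻: (234, 92).
After α: (230, 90).
Z = 90 is thorium.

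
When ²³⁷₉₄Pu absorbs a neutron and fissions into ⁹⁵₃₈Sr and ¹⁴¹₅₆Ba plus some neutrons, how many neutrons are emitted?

Conserve mass number: 238 = 95 + 141 + k, so k = 238 − 236 = 2.
Check atomic number: 94 = 38 + 56 + 0 = 94. ✓

2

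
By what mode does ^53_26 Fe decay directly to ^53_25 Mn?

ΔA = 53 − 53 = 0; ΔZ = 25 − 26 = -1.
A is unchanged and Z drops by 1 — a proton has become a neutron (β⁺ emission or electron capture).

beta-plus decay or electron capture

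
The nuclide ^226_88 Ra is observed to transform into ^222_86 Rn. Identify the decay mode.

ΔA = 222 − 226 = -4; ΔZ = 86 − 88 = -2.
A drops by 4 and Z drops by 2 — the signature of alpha emission.

alpha decay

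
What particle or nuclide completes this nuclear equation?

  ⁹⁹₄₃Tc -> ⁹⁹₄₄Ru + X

Conserve mass number: 99 = 99 + A, so A = 0.
Conserve atomic number: 43 = 44 + Z, so Z = -1.
A = 0 and Z = -1 is ⁰₋₁e — a beta-minus particle.

beta-minus particle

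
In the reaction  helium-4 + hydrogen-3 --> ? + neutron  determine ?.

Li-6

Conserve mass number: 4 + 3 = A + 1, so A = 6.
Conserve atomic number: 2 + 1 = Z + 0, so Z = 3.
Z = 3 is lithium, so the species is lithium-6.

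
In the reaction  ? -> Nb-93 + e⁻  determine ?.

Zr-93

Conserve mass number: A = 93 + 0, so A = 93.
Conserve atomic number: Z = 41 − 1, so Z = 40.
Z = 40 is zirconium, so the species is Zr-93.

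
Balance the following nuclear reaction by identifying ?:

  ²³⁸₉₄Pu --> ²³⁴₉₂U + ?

alpha particle

Conserve mass number: 238 = 234 + A, so A = 4.
Conserve atomic number: 94 = 92 + Z, so Z = 2.
A = 4 and Z = 2 is ⁴₂He — an alpha particle.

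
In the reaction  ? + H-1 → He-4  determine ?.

triton

Conserve mass number: A + 1 = 4, so A = 3.
Conserve atomic number: Z + 1 = 2, so Z = 1.
A = 3 and Z = 1 is H-3 — a triton.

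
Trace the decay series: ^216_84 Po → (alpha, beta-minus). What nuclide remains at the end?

Start: (A, Z) = (216, 84).
After α: (212, 82).
After β⁻: (212, 83).
Z = 83 is bismuth.

Bi-212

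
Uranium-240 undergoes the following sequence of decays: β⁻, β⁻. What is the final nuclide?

Start: (A, Z) = (240, 92).
After β⁻: (240, 93).
After β⁻: (240, 94).
Z = 94 is plutonium.

Pu-240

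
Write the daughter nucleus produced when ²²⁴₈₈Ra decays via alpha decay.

Alpha decay: mass number changes by -4, atomic number by -2.
A: 224 − 4 = 220; Z: 88 − 2 = 86.
Z = 86 is radon, so the daughter is ²²⁰₈₆Rn.

Rn-220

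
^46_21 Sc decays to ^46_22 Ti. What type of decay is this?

ΔA = 46 − 46 = 0; ΔZ = 22 − 21 = +1.
A is unchanged and Z rises by 1 — a neutron has become a proton (β⁻ decay).

beta-minus decay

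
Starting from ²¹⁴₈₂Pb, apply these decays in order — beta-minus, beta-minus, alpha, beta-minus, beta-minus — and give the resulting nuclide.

Po-210

Start: (A, Z) = (214, 82).
After β⁻: (214, 83).
After β⁻: (214, 84).
After α: (210, 82).
After β⁻: (210, 83).
After β⁻: (210, 84).
Z = 84 is polonium.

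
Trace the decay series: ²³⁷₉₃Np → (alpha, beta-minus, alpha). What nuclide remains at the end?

Start: (A, Z) = (237, 93).
After α: (233, 91).
After β⁻: (233, 92).
After α: (229, 90).
Z = 90 is thorium.

Th-229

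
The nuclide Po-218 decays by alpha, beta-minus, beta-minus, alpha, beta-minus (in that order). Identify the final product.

Start: (A, Z) = (218, 84).
After α: (214, 82).
After β⁻: (214, 83).
After β⁻: (214, 84).
After α: (210, 82).
After β⁻: (210, 83).
Z = 83 is bismuth.

Bi-210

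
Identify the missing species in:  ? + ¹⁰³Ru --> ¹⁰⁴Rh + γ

proton

Conserve mass number: A + 103 = 104 + 0, so A = 1.
Conserve atomic number: Z + 44 = 45 + 0, so Z = 1.
A = 1 and Z = 1 is ¹H — a proton.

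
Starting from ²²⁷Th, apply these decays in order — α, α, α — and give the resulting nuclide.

Start: (A, Z) = (227, 90).
After α: (223, 88).
After α: (219, 86).
After α: (215, 84).
Z = 84 is polonium.

Po-215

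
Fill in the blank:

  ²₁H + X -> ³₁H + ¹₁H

deuteron

Conserve mass number: 2 + A = 3 + 1, so A = 2.
Conserve atomic number: 1 + Z = 1 + 1, so Z = 1.
A = 2 and Z = 1 is ²₁H — a deuteron.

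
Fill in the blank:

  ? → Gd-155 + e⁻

Conserve mass number: A = 155 + 0, so A = 155.
Conserve atomic number: Z = 64 − 1, so Z = 63.
Z = 63 is europium, so the species is Eu-155.

Eu-155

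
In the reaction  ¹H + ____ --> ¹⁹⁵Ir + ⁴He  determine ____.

Conserve mass number: 1 + A = 195 + 4, so A = 198.
Conserve atomic number: 1 + Z = 77 + 2, so Z = 78.
Z = 78 is platinum, so the species is ¹⁹⁸Pt.

Pt-198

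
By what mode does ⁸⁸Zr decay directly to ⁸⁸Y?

ΔA = 88 − 88 = 0; ΔZ = 39 − 40 = -1.
A is unchanged and Z drops by 1 — a proton has become a neutron (β⁺ emission or electron capture).

beta-plus decay or electron capture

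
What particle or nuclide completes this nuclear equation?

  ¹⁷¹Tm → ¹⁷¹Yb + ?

beta-minus particle

Conserve mass number: 171 = 171 + A, so A = 0.
Conserve atomic number: 69 = 70 + Z, so Z = -1.
A = 0 and Z = -1 is e⁻ — a beta-minus particle.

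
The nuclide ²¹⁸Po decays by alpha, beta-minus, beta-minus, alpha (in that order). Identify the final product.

Start: (A, Z) = (218, 84).
After α: (214, 82).
After β⁻: (214, 83).
After β⁻: (214, 84).
After α: (210, 82).
Z = 82 is lead.

Pb-210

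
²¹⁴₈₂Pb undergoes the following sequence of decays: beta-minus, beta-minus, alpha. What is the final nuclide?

Pb-210

Start: (A, Z) = (214, 82).
After β⁻: (214, 83).
After β⁻: (214, 84).
After α: (210, 82).
Z = 82 is lead.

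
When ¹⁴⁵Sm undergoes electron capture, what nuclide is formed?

Pm-145

Electron capture: mass number changes by +0, atomic number by -1.
A: 145 = 145; Z: 62 − 1 = 61.
Z = 61 is promethium, so the daughter is ¹⁴⁵Pm.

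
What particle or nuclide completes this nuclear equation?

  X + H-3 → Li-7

alpha particle

Conserve mass number: A + 3 = 7, so A = 4.
Conserve atomic number: Z + 1 = 3, so Z = 2.
A = 4 and Z = 2 is He-4 — an alpha particle.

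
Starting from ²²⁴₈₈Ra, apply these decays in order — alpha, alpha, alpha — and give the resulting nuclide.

Pb-212

Start: (A, Z) = (224, 88).
After α: (220, 86).
After α: (216, 84).
After α: (212, 82).
Z = 82 is lead.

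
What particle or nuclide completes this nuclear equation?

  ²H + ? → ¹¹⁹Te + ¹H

Te-118

Conserve mass number: 2 + A = 119 + 1, so A = 118.
Conserve atomic number: 1 + Z = 52 + 1, so Z = 52.
Z = 52 is tellurium, so the species is ¹¹⁸Te.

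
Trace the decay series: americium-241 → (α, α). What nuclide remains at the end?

Pa-233

Start: (A, Z) = (241, 95).
After α: (237, 93).
After α: (233, 91).
Z = 91 is protactinium.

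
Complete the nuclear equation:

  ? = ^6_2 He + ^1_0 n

Conserve mass number: A = 6 + 1, so A = 7.
Conserve atomic number: Z = 2 + 0, so Z = 2.
Z = 2 is helium, so the species is ^7_2 He.

He-7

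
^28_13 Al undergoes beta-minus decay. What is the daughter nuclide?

Beta-minus decay: mass number changes by +0, atomic number by +1.
A: 28 = 28; Z: 13 + 1 = 14.
Z = 14 is silicon, so the daughter is ^28_14 Si.

Si-28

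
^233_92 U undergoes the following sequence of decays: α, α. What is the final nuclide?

Start: (A, Z) = (233, 92).
After α: (229, 90).
After α: (225, 88).
Z = 88 is radium.

Ra-225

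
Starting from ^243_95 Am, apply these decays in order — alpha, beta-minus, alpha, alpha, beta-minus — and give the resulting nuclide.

Pa-231

Start: (A, Z) = (243, 95).
After α: (239, 93).
After β⁻: (239, 94).
After α: (235, 92).
After α: (231, 90).
After β⁻: (231, 91).
Z = 91 is protactinium.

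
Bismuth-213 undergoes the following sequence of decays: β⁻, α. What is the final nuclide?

Pb-209

Start: (A, Z) = (213, 83).
After β⁻: (213, 84).
After α: (209, 82).
Z = 82 is lead.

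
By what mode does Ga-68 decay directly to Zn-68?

beta-plus decay or electron capture

ΔA = 68 − 68 = 0; ΔZ = 30 − 31 = -1.
A is unchanged and Z drops by 1 — a proton has become a neutron (β⁺ emission or electron capture).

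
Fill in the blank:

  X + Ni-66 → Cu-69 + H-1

alpha particle

Conserve mass number: A + 66 = 69 + 1, so A = 4.
Conserve atomic number: Z + 28 = 29 + 1, so Z = 2.
A = 4 and Z = 2 is He-4 — an alpha particle.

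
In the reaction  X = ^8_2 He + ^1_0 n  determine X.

He-9

Conserve mass number: A = 8 + 1, so A = 9.
Conserve atomic number: Z = 2 + 0, so Z = 2.
Z = 2 is helium, so the species is ^9_2 He.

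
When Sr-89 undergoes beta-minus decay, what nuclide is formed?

Y-89

Beta-minus decay: mass number changes by +0, atomic number by +1.
A: 89 = 89; Z: 38 + 1 = 39.
Z = 39 is yttrium, so the daughter is Y-89.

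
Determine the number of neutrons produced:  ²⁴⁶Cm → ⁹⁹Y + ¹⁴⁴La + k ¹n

Conserve mass number: 246 = 99 + 144 + k, so k = 246 − 243 = 3.
Check atomic number: 96 = 39 + 57 + 0 = 96. ✓

3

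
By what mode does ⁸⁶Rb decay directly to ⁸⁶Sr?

beta-minus decay

ΔA = 86 − 86 = 0; ΔZ = 38 − 37 = +1.
A is unchanged and Z rises by 1 — a neutron has become a proton (β⁻ decay).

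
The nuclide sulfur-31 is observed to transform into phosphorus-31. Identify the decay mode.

ΔA = 31 − 31 = 0; ΔZ = 15 − 16 = -1.
A is unchanged and Z drops by 1 — a proton has become a neutron (β⁺ emission or electron capture).

beta-plus decay or electron capture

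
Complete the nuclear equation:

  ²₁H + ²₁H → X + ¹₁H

H-3

Conserve mass number: 2 + 2 = A + 1, so A = 3.
Conserve atomic number: 1 + 1 = Z + 1, so Z = 1.
A = 3 and Z = 1 is ³₁H — a triton.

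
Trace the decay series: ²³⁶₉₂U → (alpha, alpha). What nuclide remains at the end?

Start: (A, Z) = (236, 92).
After α: (232, 90).
After α: (228, 88).
Z = 88 is radium.

Ra-228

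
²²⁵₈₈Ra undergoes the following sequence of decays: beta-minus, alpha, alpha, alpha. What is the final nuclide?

Start: (A, Z) = (225, 88).
After β⁻: (225, 89).
After α: (221, 87).
After α: (217, 85).
After α: (213, 83).
Z = 83 is bismuth.

Bi-213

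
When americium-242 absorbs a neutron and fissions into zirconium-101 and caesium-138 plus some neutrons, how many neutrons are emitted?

Conserve mass number: 243 = 101 + 138 + k, so k = 243 − 239 = 4.
Check atomic number: 95 = 40 + 55 + 0 = 95. ✓

4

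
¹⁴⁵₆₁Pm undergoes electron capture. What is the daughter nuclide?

Electron capture: mass number changes by +0, atomic number by -1.
A: 145 = 145; Z: 61 − 1 = 60.
Z = 60 is neodymium, so the daughter is ¹⁴⁵₆₀Nd.

Nd-145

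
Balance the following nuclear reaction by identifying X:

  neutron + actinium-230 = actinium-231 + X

gamma ray

Conserve mass number: 1 + 230 = 231 + A, so A = 0.
Conserve atomic number: 0 + 89 = 89 + Z, so Z = 0.
A = 0 and Z = 0 is γ — a gamma ray.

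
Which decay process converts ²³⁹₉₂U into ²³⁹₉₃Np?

beta-minus decay

ΔA = 239 − 239 = 0; ΔZ = 93 − 92 = +1.
A is unchanged and Z rises by 1 — a neutron has become a proton (β⁻ decay).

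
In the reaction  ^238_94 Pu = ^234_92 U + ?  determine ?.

Conserve mass number: 238 = 234 + A, so A = 4.
Conserve atomic number: 94 = 92 + Z, so Z = 2.
A = 4 and Z = 2 is ^4_2 He — an alpha particle.

alpha particle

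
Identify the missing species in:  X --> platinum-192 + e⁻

Ir-192

Conserve mass number: A = 192 + 0, so A = 192.
Conserve atomic number: Z = 78 − 1, so Z = 77.
Z = 77 is iridium, so the species is iridium-192.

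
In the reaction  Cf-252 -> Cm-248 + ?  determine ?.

Conserve mass number: 252 = 248 + A, so A = 4.
Conserve atomic number: 98 = 96 + Z, so Z = 2.
A = 4 and Z = 2 is He-4 — an alpha particle.

alpha particle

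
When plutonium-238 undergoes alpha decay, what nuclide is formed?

U-234

Alpha decay: mass number changes by -4, atomic number by -2.
A: 238 − 4 = 234; Z: 94 − 2 = 92.
Z = 92 is uranium, so the daughter is uranium-234.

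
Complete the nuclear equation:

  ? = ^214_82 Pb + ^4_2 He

Conserve mass number: A = 214 + 4, so A = 218.
Conserve atomic number: Z = 82 + 2, so Z = 84.
Z = 84 is polonium, so the species is ^218_84 Po.

Po-218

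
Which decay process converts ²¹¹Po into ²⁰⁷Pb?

ΔA = 207 − 211 = -4; ΔZ = 82 − 84 = -2.
A drops by 4 and Z drops by 2 — the signature of alpha emission.

alpha decay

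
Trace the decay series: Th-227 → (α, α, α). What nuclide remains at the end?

Start: (A, Z) = (227, 90).
After α: (223, 88).
After α: (219, 86).
After α: (215, 84).
Z = 84 is polonium.

Po-215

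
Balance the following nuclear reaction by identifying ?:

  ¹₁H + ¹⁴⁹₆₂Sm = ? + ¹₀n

Conserve mass number: 1 + 149 = A + 1, so A = 149.
Conserve atomic number: 1 + 62 = Z + 0, so Z = 63.
Z = 63 is europium, so the species is ¹⁴⁹₆₃Eu.

Eu-149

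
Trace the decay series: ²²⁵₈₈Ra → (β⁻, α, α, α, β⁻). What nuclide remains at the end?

Po-213

Start: (A, Z) = (225, 88).
After β⁻: (225, 89).
After α: (221, 87).
After α: (217, 85).
After α: (213, 83).
After β⁻: (213, 84).
Z = 84 is polonium.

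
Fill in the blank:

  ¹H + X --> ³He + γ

deuteron

Conserve mass number: 1 + A = 3 + 0, so A = 2.
Conserve atomic number: 1 + Z = 2 + 0, so Z = 1.
A = 2 and Z = 1 is ²H — a deuteron.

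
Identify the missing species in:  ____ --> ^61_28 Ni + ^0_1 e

Cu-61

Conserve mass number: A = 61 + 0, so A = 61.
Conserve atomic number: Z = 28 + 1, so Z = 29.
Z = 29 is copper, so the species is ^61_29 Cu.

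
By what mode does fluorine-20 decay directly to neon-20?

ΔA = 20 − 20 = 0; ΔZ = 10 − 9 = +1.
A is unchanged and Z rises by 1 — a neutron has become a proton (β⁻ decay).

beta-minus decay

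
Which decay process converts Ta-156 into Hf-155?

proton emission

ΔA = 155 − 156 = -1; ΔZ = 72 − 73 = -1.
A drops by 1 and Z drops by 1 — a proton was emitted.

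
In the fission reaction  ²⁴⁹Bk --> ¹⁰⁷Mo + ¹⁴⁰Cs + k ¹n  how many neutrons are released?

2

Conserve mass number: 249 = 107 + 140 + k, so k = 249 − 247 = 2.
Check atomic number: 97 = 42 + 55 + 0 = 97. ✓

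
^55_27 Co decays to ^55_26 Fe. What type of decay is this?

ΔA = 55 − 55 = 0; ΔZ = 26 − 27 = -1.
A is unchanged and Z drops by 1 — a proton has become a neutron (β⁺ emission or electron capture).

beta-plus decay or electron capture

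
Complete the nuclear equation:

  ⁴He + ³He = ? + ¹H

Li-6

Conserve mass number: 4 + 3 = A + 1, so A = 6.
Conserve atomic number: 2 + 2 = Z + 1, so Z = 3.
Z = 3 is lithium, so the species is ⁶Li.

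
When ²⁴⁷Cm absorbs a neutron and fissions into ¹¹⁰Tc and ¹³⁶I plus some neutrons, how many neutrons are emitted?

Conserve mass number: 248 = 110 + 136 + k, so k = 248 − 246 = 2.
Check atomic number: 96 = 43 + 53 + 0 = 96. ✓

2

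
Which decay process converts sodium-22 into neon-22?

beta-plus decay or electron capture

ΔA = 22 − 22 = 0; ΔZ = 10 − 11 = -1.
A is unchanged and Z drops by 1 — a proton has become a neutron (β⁺ emission or electron capture).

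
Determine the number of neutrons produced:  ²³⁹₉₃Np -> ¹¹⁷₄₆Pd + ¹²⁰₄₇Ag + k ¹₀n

2

Conserve mass number: 239 = 117 + 120 + k, so k = 239 − 237 = 2.
Check atomic number: 93 = 46 + 47 + 0 = 93. ✓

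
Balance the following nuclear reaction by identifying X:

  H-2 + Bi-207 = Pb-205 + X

alpha particle

Conserve mass number: 2 + 207 = 205 + A, so A = 4.
Conserve atomic number: 1 + 83 = 82 + Z, so Z = 2.
A = 4 and Z = 2 is He-4 — an alpha particle.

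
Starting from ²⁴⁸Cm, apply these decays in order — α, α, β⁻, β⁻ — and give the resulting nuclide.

Start: (A, Z) = (248, 96).
After α: (244, 94).
After α: (240, 92).
After β⁻: (240, 93).
After β⁻: (240, 94).
Z = 94 is plutonium.

Pu-240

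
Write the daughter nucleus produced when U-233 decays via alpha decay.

Alpha decay: mass number changes by -4, atomic number by -2.
A: 233 − 4 = 229; Z: 92 − 2 = 90.
Z = 90 is thorium, so the daughter is Th-229.

Th-229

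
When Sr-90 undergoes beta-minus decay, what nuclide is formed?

Y-90

Beta-minus decay: mass number changes by +0, atomic number by +1.
A: 90 = 90; Z: 38 + 1 = 39.
Z = 39 is yttrium, so the daughter is Y-90.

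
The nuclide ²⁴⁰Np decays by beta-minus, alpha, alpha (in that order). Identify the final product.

Start: (A, Z) = (240, 93).
After β⁻: (240, 94).
After α: (236, 92).
After α: (232, 90).
Z = 90 is thorium.

Th-232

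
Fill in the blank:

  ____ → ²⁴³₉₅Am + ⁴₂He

Conserve mass number: A = 243 + 4, so A = 247.
Conserve atomic number: Z = 95 + 2, so Z = 97.
Z = 97 is berkelium, so the species is ²⁴⁷₉₇Bk.

Bk-247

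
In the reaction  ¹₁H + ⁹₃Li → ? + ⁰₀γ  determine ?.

Be-10

Conserve mass number: 1 + 9 = A + 0, so A = 10.
Conserve atomic number: 1 + 3 = Z + 0, so Z = 4.
Z = 4 is beryllium, so the species is ¹⁰₄Be.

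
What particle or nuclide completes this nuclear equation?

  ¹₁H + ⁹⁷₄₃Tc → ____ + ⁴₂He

Conserve mass number: 1 + 97 = A + 4, so A = 94.
Conserve atomic number: 1 + 43 = Z + 2, so Z = 42.
Z = 42 is molybdenum, so the species is ⁹⁴₄₂Mo.

Mo-94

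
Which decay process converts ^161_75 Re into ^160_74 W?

ΔA = 160 − 161 = -1; ΔZ = 74 − 75 = -1.
A drops by 1 and Z drops by 1 — a proton was emitted.

proton emission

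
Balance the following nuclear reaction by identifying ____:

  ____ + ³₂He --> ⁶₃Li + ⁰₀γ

Conserve mass number: A + 3 = 6 + 0, so A = 3.
Conserve atomic number: Z + 2 = 3 + 0, so Z = 1.
A = 3 and Z = 1 is ³₁H — a triton.

triton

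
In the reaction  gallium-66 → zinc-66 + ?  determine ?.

positron

Conserve mass number: 66 = 66 + A, so A = 0.
Conserve atomic number: 31 = 30 + Z, so Z = 1.
A = 0 and Z = 1 is e⁺ — a positron.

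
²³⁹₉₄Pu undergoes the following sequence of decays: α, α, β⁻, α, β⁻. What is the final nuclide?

Start: (A, Z) = (239, 94).
After α: (235, 92).
After α: (231, 90).
After β⁻: (231, 91).
After α: (227, 89).
After β⁻: (227, 90).
Z = 90 is thorium.

Th-227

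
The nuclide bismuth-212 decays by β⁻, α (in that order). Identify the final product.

Start: (A, Z) = (212, 83).
After β⁻: (212, 84).
After α: (208, 82).
Z = 82 is lead.

Pb-208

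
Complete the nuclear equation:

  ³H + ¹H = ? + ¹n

Conserve mass number: 3 + 1 = A + 1, so A = 3.
Conserve atomic number: 1 + 1 = Z + 0, so Z = 2.
Z = 2 is helium, so the species is ³He.

He-3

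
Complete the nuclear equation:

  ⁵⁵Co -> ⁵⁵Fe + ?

Conserve mass number: 55 = 55 + A, so A = 0.
Conserve atomic number: 27 = 26 + Z, so Z = 1.
A = 0 and Z = 1 is e⁺ — a positron.

positron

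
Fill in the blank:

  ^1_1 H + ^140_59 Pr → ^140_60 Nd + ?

neutron

Conserve mass number: 1 + 140 = 140 + A, so A = 1.
Conserve atomic number: 1 + 59 = 60 + Z, so Z = 0.
A = 1 and Z = 0 is ^1_0 n — a neutron.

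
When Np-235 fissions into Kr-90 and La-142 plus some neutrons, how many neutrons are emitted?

Conserve mass number: 235 = 90 + 142 + k, so k = 235 − 232 = 3.
Check atomic number: 93 = 36 + 57 + 0 = 93. ✓

3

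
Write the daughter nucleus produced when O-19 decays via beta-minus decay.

Beta-minus decay: mass number changes by +0, atomic number by +1.
A: 19 = 19; Z: 8 + 1 = 9.
Z = 9 is fluorine, so the daughter is F-19.

F-19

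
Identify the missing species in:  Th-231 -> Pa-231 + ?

beta-minus particle

Conserve mass number: 231 = 231 + A, so A = 0.
Conserve atomic number: 90 = 91 + Z, so Z = -1.
A = 0 and Z = -1 is e⁻ — a beta-minus particle.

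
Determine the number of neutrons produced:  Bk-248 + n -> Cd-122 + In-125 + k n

2

Conserve mass number: 249 = 122 + 125 + k, so k = 249 − 247 = 2.
Check atomic number: 97 = 48 + 49 + 0 = 97. ✓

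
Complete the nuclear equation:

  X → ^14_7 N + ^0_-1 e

Conserve mass number: A = 14 + 0, so A = 14.
Conserve atomic number: Z = 7 − 1, so Z = 6.
Z = 6 is carbon, so the species is ^14_6 C.

C-14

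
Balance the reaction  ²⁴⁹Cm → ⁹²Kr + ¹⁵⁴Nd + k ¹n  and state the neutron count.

3

Conserve mass number: 249 = 92 + 154 + k, so k = 249 − 246 = 3.
Check atomic number: 96 = 36 + 60 + 0 = 96. ✓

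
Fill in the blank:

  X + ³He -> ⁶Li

Conserve mass number: A + 3 = 6, so A = 3.
Conserve atomic number: Z + 2 = 3, so Z = 1.
A = 3 and Z = 1 is ³H — a triton.

triton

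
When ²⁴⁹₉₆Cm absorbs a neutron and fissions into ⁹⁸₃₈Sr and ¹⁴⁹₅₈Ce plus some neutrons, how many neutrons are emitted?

3

Conserve mass number: 250 = 98 + 149 + k, so k = 250 − 247 = 3.
Check atomic number: 96 = 38 + 58 + 0 = 96. ✓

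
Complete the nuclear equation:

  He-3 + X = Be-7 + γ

alpha particle

Conserve mass number: 3 + A = 7 + 0, so A = 4.
Conserve atomic number: 2 + Z = 4 + 0, so Z = 2.
A = 4 and Z = 2 is He-4 — an alpha particle.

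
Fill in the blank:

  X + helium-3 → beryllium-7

Conserve mass number: A + 3 = 7, so A = 4.
Conserve atomic number: Z + 2 = 4, so Z = 2.
A = 4 and Z = 2 is helium-4 — an alpha particle.

alpha particle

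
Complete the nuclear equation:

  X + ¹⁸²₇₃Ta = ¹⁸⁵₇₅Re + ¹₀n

alpha particle

Conserve mass number: A + 182 = 185 + 1, so A = 4.
Conserve atomic number: Z + 73 = 75 + 0, so Z = 2.
A = 4 and Z = 2 is ⁴₂He — an alpha particle.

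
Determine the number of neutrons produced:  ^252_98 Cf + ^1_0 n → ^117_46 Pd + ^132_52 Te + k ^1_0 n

4

Conserve mass number: 253 = 117 + 132 + k, so k = 253 − 249 = 4.
Check atomic number: 98 = 46 + 52 + 0 = 98. ✓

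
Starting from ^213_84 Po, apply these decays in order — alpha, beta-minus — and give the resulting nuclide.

Bi-209

Start: (A, Z) = (213, 84).
After α: (209, 82).
After β⁻: (209, 83).
Z = 83 is bismuth.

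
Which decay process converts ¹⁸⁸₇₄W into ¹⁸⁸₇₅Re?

ΔA = 188 − 188 = 0; ΔZ = 75 − 74 = +1.
A is unchanged and Z rises by 1 — a neutron has become a proton (β⁻ decay).

beta-minus decay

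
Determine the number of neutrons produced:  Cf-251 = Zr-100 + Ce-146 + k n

Conserve mass number: 251 = 100 + 146 + k, so k = 251 − 246 = 5.
Check atomic number: 98 = 40 + 58 + 0 = 98. ✓

5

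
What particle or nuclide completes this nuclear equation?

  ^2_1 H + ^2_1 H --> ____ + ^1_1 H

Conserve mass number: 2 + 2 = A + 1, so A = 3.
Conserve atomic number: 1 + 1 = Z + 1, so Z = 1.
A = 3 and Z = 1 is ^3_1 H — a triton.

H-3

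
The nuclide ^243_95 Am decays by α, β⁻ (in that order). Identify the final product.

Start: (A, Z) = (243, 95).
After α: (239, 93).
After β⁻: (239, 94).
Z = 94 is plutonium.

Pu-239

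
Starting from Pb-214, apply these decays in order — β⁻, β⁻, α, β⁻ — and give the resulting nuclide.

Bi-210

Start: (A, Z) = (214, 82).
After β⁻: (214, 83).
After β⁻: (214, 84).
After α: (210, 82).
After β⁻: (210, 83).
Z = 83 is bismuth.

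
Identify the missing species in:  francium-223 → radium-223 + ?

beta-minus particle

Conserve mass number: 223 = 223 + A, so A = 0.
Conserve atomic number: 87 = 88 + Z, so Z = -1.
A = 0 and Z = -1 is e⁻ — a beta-minus particle.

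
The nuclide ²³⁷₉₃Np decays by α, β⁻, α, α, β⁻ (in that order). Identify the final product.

Start: (A, Z) = (237, 93).
After α: (233, 91).
After β⁻: (233, 92).
After α: (229, 90).
After α: (225, 88).
After β⁻: (225, 89).
Z = 89 is actinium.

Ac-225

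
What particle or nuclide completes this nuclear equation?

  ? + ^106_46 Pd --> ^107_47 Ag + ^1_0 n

deuteron

Conserve mass number: A + 106 = 107 + 1, so A = 2.
Conserve atomic number: Z + 46 = 47 + 0, so Z = 1.
A = 2 and Z = 1 is ^2_1 H — a deuteron.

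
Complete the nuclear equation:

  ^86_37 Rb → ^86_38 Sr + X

Conserve mass number: 86 = 86 + A, so A = 0.
Conserve atomic number: 37 = 38 + Z, so Z = -1.
A = 0 and Z = -1 is ^0_-1 e — a beta-minus particle.

beta-minus particle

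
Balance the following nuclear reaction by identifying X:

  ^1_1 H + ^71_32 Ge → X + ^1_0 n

As-71

Conserve mass number: 1 + 71 = A + 1, so A = 71.
Conserve atomic number: 1 + 32 = Z + 0, so Z = 33.
Z = 33 is arsenic, so the species is ^71_33 As.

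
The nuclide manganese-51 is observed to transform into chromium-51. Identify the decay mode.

beta-plus decay or electron capture

ΔA = 51 − 51 = 0; ΔZ = 24 − 25 = -1.
A is unchanged and Z drops by 1 — a proton has become a neutron (β⁺ emission or electron capture).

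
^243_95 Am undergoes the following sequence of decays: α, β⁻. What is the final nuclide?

Start: (A, Z) = (243, 95).
After α: (239, 93).
After β⁻: (239, 94).
Z = 94 is plutonium.

Pu-239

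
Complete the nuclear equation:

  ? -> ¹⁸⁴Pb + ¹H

Conserve mass number: A = 184 + 1, so A = 185.
Conserve atomic number: Z = 82 + 1, so Z = 83.
Z = 83 is bismuth, so the species is ¹⁸⁵Bi.

Bi-185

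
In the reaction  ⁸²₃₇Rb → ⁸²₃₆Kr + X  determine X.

positron

Conserve mass number: 82 = 82 + A, so A = 0.
Conserve atomic number: 37 = 36 + Z, so Z = 1.
A = 0 and Z = 1 is ⁰₁e — a positron.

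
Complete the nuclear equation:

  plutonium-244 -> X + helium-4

Conserve mass number: 244 = A + 4, so A = 240.
Conserve atomic number: 94 = Z + 2, so Z = 92.
Z = 92 is uranium, so the species is uranium-240.

U-240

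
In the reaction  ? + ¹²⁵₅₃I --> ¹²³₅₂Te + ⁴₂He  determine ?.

deuteron

Conserve mass number: A + 125 = 123 + 4, so A = 2.
Conserve atomic number: Z + 53 = 52 + 2, so Z = 1.
A = 2 and Z = 1 is ²₁H — a deuteron.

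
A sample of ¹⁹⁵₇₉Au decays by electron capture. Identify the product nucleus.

Pt-195

Electron capture: mass number changes by +0, atomic number by -1.
A: 195 = 195; Z: 79 − 1 = 78.
Z = 78 is platinum, so the daughter is ¹⁹⁵₇₈Pt.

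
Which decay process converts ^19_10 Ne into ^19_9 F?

beta-plus decay or electron capture

ΔA = 19 − 19 = 0; ΔZ = 9 − 10 = -1.
A is unchanged and Z drops by 1 — a proton has become a neutron (β⁺ emission or electron capture).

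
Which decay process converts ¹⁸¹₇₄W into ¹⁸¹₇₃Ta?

ΔA = 181 − 181 = 0; ΔZ = 73 − 74 = -1.
A is unchanged and Z drops by 1 — a proton has become a neutron (β⁺ emission or electron capture).

beta-plus decay or electron capture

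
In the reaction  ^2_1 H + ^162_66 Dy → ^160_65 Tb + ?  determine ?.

Conserve mass number: 2 + 162 = 160 + A, so A = 4.
Conserve atomic number: 1 + 66 = 65 + Z, so Z = 2.
A = 4 and Z = 2 is ^4_2 He — an alpha particle.

alpha particle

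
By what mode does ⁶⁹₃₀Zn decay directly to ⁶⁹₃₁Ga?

ΔA = 69 − 69 = 0; ΔZ = 31 − 30 = +1.
A is unchanged and Z rises by 1 — a neutron has become a proton (β⁻ decay).

beta-minus decay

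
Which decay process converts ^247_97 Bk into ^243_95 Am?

ΔA = 243 − 247 = -4; ΔZ = 95 − 97 = -2.
A drops by 4 and Z drops by 2 — the signature of alpha emission.

alpha decay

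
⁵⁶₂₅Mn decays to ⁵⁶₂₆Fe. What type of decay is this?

beta-minus decay

ΔA = 56 − 56 = 0; ΔZ = 26 − 25 = +1.
A is unchanged and Z rises by 1 — a neutron has become a proton (β⁻ decay).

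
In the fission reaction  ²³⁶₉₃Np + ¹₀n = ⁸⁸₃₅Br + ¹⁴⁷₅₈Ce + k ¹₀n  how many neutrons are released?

Conserve mass number: 237 = 88 + 147 + k, so k = 237 − 235 = 2.
Check atomic number: 93 = 35 + 58 + 0 = 93. ✓

2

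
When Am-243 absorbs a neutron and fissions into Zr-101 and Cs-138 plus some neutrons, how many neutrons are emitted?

5

Conserve mass number: 244 = 101 + 138 + k, so k = 244 − 239 = 5.
Check atomic number: 95 = 40 + 55 + 0 = 95. ✓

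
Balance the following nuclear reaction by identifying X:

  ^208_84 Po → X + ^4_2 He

Pb-204

Conserve mass number: 208 = A + 4, so A = 204.
Conserve atomic number: 84 = Z + 2, so Z = 82.
Z = 82 is lead, so the species is ^204_82 Pb.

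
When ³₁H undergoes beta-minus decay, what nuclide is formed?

Beta-minus decay: mass number changes by +0, atomic number by +1.
A: 3 = 3; Z: 1 + 1 = 2.
Z = 2 is helium, so the daughter is ³₂He.

He-3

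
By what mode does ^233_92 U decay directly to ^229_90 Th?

alpha decay

ΔA = 229 − 233 = -4; ΔZ = 90 − 92 = -2.
A drops by 4 and Z drops by 2 — the signature of alpha emission.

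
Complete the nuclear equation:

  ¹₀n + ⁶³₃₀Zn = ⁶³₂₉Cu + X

Conserve mass number: 1 + 63 = 63 + A, so A = 1.
Conserve atomic number: 0 + 30 = 29 + Z, so Z = 1.
A = 1 and Z = 1 is ¹₁H — a proton.

proton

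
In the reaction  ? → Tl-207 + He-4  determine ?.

Bi-211

Conserve mass number: A = 207 + 4, so A = 211.
Conserve atomic number: Z = 81 + 2, so Z = 83.
Z = 83 is bismuth, so the species is Bi-211.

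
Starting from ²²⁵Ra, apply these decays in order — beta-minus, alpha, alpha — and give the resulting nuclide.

At-217

Start: (A, Z) = (225, 88).
After β⁻: (225, 89).
After α: (221, 87).
After α: (217, 85).
Z = 85 is astatine.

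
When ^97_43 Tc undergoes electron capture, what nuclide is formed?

Mo-97

Electron capture: mass number changes by +0, atomic number by -1.
A: 97 = 97; Z: 43 − 1 = 42.
Z = 42 is molybdenum, so the daughter is ^97_42 Mo.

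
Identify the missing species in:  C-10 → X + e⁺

Conserve mass number: 10 = A + 0, so A = 10.
Conserve atomic number: 6 = Z + 1, so Z = 5.
Z = 5 is boron, so the species is B-10.

B-10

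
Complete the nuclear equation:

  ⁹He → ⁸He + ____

Conserve mass number: 9 = 8 + A, so A = 1.
Conserve atomic number: 2 = 2 + Z, so Z = 0.
A = 1 and Z = 0 is ¹n — a neutron.

neutron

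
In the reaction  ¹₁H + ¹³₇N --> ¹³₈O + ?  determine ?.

Conserve mass number: 1 + 13 = 13 + A, so A = 1.
Conserve atomic number: 1 + 7 = 8 + Z, so Z = 0.
A = 1 and Z = 0 is ¹₀n — a neutron.

neutron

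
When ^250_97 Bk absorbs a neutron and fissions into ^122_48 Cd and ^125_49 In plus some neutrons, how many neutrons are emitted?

Conserve mass number: 251 = 122 + 125 + k, so k = 251 − 247 = 4.
Check atomic number: 97 = 48 + 49 + 0 = 97. ✓

4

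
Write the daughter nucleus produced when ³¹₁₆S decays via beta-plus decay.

P-31

Beta-plus decay: mass number changes by +0, atomic number by -1.
A: 31 = 31; Z: 16 − 1 = 15.
Z = 15 is phosphorus, so the daughter is ³¹₁₅P.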